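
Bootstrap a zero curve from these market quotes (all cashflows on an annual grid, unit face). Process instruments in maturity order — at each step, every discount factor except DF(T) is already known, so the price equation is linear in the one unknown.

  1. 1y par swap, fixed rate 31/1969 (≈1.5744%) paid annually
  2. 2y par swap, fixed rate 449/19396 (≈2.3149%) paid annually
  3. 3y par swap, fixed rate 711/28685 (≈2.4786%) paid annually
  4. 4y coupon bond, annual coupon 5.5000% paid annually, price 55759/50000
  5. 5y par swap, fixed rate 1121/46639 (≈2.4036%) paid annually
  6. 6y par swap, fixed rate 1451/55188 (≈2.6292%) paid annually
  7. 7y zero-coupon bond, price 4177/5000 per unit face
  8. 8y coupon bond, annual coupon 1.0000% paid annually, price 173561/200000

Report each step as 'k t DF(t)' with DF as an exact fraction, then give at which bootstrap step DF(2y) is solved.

step 1 [1y] swap r/1=31/1969: DF=(1 − 31/1969·(0))/(1+31/1969) = 1969/2000 ≈ 0.984500
step 2 [2y] swap r/1=449/19396: DF=(1 − 449/19396·(0.984500))/(1+449/19396) = 9551/10000 ≈ 0.955100
step 3 [3y] swap r/1=711/28685: DF=(1 − 711/28685·(0.984500+0.955100))/(1+711/28685) = 9289/10000 ≈ 0.928900
step 4 [4y] bond c/1=11/200: DF=(55759/50000 − 11/200·(0.984500+0.955100+0.928900))/(1+11/200) = 363/400 ≈ 0.907500
step 5 [5y] swap r/1=1121/46639: DF=(1 − 1121/46639·(0.984500+0.955100+0.928900+0.907500))/(1+1121/46639) = 8879/10000 ≈ 0.887900
step 6 [6y] swap r/1=1451/55188: DF=(1 − 1451/55188·(0.984500+0.955100+0.928900+0.907500+0.887900))/(1+1451/55188) = 8549/10000 ≈ 0.854900
step 7 [7y] zero: DF = P = 4177/5000 ≈ 0.835400
step 8 [8y] bond c/1=1/100: DF=(173561/200000 − 1/100·(0.984500+0.955100+0.928900+0.907500+0.887900+0.854900+0.835400))/(1+1/100) = 7963/10000 ≈ 0.796300

1 1 1969/2000
2 2 9551/10000
3 3 9289/10000
4 4 363/400
5 5 8879/10000
6 6 8549/10000
7 7 4177/5000
8 8 7963/10000
DF(2y) is solved at step 2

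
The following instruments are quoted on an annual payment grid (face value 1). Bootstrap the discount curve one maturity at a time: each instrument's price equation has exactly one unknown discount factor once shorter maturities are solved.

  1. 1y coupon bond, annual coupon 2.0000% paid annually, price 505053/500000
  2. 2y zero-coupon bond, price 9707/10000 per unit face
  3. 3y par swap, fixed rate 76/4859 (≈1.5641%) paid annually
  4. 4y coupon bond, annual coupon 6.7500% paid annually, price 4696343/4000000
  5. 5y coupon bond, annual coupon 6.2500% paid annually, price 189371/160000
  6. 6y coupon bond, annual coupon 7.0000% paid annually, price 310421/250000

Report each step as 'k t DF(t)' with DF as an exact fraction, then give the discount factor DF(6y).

1 1 9903/10000
2 2 9707/10000
3 3 1193/1250
4 4 1831/2000
5 5 4443/5000
6 6 8517/10000
DF(6y) = 8517/10000 ≈ 0.851700

step 1 [1y] bond c/1=1/50: DF=(505053/500000 − 1/50·(0))/(1+1/50) = 9903/10000 ≈ 0.990300
step 2 [2y] zero: DF = P = 9707/10000 ≈ 0.970700
step 3 [3y] swap r/1=76/4859: DF=(1 − 76/4859·(0.990300+0.970700))/(1+76/4859) = 1193/1250 ≈ 0.954400
step 4 [4y] bond c/1=27/400: DF=(4696343/4000000 − 27/400·(0.990300+0.970700+0.954400))/(1+27/400) = 1831/2000 ≈ 0.915500
step 5 [5y] bond c/1=1/16: DF=(189371/160000 − 1/16·(0.990300+0.970700+0.954400+0.915500))/(1+1/16) = 4443/5000 ≈ 0.888600
step 6 [6y] bond c/1=7/100: DF=(310421/250000 − 7/100·(0.990300+0.970700+0.954400+0.915500+0.888600))/(1+7/100) = 8517/10000 ≈ 0.851700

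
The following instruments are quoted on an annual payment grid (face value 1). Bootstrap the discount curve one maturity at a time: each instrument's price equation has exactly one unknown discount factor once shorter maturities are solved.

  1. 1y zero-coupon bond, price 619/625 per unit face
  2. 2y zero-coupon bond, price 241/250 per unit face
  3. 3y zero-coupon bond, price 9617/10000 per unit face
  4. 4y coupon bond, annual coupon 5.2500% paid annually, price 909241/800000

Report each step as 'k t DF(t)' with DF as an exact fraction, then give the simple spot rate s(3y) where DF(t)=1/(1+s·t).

1 1 619/625
2 2 241/250
3 3 9617/10000
4 4 584/625
s(3y) = (1/(9617/10000) − 1)/(3) = 383/28851 ≈ 1.3275%

step 1 [1y] zero: DF = P = 619/625 ≈ 0.990400
step 2 [2y] zero: DF = P = 241/250 ≈ 0.964000
step 3 [3y] zero: DF = P = 9617/10000 ≈ 0.961700
step 4 [4y] bond c/1=21/400: DF=(909241/800000 − 21/400·(0.990400+0.964000+0.961700))/(1+21/400) = 584/625 ≈ 0.934400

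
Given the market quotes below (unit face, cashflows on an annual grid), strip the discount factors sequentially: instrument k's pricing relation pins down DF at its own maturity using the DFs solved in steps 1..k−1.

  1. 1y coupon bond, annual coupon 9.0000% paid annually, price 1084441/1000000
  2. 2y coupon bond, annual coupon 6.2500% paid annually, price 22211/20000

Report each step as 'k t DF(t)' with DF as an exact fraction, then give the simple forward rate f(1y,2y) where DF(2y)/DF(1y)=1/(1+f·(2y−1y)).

1 1 9949/10000
2 2 9867/10000
f(1y,2y) = ((9949/10000)/(9867/10000) − 1)/(1) = 82/9867 ≈ 0.8311%

step 1 [1y] bond c/1=9/100: DF=(1084441/1000000 − 9/100·(0))/(1+9/100) = 9949/10000 ≈ 0.994900
step 2 [2y] bond c/1=1/16: DF=(22211/20000 − 1/16·(0.994900))/(1+1/16) = 9867/10000 ≈ 0.986700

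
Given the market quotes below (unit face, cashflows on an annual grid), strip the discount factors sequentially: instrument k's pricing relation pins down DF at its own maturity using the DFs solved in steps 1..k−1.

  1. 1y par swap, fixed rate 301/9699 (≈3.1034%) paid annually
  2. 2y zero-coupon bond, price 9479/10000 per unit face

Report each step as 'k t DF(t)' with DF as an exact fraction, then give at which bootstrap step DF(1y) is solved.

1 1 9699/10000
2 2 9479/10000
DF(1y) is solved at step 1

step 1 [1y] swap r/1=301/9699: DF=(1 − 301/9699·(0))/(1+301/9699) = 9699/10000 ≈ 0.969900
step 2 [2y] zero: DF = P = 9479/10000 ≈ 0.947900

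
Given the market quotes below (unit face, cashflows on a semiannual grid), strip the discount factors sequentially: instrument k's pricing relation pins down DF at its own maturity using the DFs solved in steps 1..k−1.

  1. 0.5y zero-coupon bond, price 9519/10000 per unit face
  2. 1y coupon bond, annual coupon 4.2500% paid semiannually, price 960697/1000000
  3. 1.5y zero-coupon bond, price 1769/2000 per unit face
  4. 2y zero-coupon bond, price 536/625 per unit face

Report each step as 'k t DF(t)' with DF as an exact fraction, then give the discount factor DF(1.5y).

step 1 [0.5y] zero: DF = P = 9519/10000 ≈ 0.951900
step 2 [1y] bond c/2=17/800: DF=(960697/1000000 − 17/800·(0.951900))/(1+17/800) = 9209/10000 ≈ 0.920900
step 3 [1.5y] zero: DF = P = 1769/2000 ≈ 0.884500
step 4 [2y] zero: DF = P = 536/625 ≈ 0.857600

1 1/2 9519/10000
2 1 9209/10000
3 3/2 1769/2000
4 2 536/625
DF(1.5y) = 1769/2000 ≈ 0.884500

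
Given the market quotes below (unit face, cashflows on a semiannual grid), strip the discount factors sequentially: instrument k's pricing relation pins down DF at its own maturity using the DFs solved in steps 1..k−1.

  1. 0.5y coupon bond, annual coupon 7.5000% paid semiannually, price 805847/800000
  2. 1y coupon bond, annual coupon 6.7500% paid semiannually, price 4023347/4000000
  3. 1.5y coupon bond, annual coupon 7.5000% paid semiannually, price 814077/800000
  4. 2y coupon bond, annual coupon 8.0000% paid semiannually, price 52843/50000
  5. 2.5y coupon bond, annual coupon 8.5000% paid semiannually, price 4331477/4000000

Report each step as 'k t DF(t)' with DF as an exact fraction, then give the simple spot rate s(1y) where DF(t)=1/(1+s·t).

1 1/2 9709/10000
2 1 9413/10000
3 3/2 9117/10000
4 2 2269/2500
5 5/2 4433/5000
s(1y) = (1/(9413/10000) − 1)/(1) = 587/9413 ≈ 6.2361%

step 1 [0.5y] bond c/2=3/80: DF=(805847/800000 − 3/80·(0))/(1+3/80) = 9709/10000 ≈ 0.970900
step 2 [1y] bond c/2=27/800: DF=(4023347/4000000 − 27/800·(0.970900))/(1+27/800) = 9413/10000 ≈ 0.941300
step 3 [1.5y] bond c/2=3/80: DF=(814077/800000 − 3/80·(0.970900+0.941300))/(1+3/80) = 9117/10000 ≈ 0.911700
step 4 [2y] bond c/2=1/25: DF=(52843/50000 − 1/25·(0.970900+0.941300+0.911700))/(1+1/25) = 2269/2500 ≈ 0.907600
step 5 [2.5y] bond c/2=17/400: DF=(4331477/4000000 − 17/400·(0.970900+0.941300+0.911700+0.907600))/(1+17/400) = 4433/5000 ≈ 0.886600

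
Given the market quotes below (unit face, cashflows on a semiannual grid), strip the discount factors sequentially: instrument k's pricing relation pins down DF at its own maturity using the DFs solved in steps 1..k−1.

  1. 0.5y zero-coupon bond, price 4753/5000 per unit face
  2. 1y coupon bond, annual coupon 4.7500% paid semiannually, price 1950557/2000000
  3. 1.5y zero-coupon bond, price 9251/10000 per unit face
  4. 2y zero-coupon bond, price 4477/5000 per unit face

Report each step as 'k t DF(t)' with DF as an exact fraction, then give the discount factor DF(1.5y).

step 1 [0.5y] zero: DF = P = 4753/5000 ≈ 0.950600
step 2 [1y] bond c/2=19/800: DF=(1950557/2000000 − 19/800·(0.950600))/(1+19/800) = 4653/5000 ≈ 0.930600
step 3 [1.5y] zero: DF = P = 9251/10000 ≈ 0.925100
step 4 [2y] zero: DF = P = 4477/5000 ≈ 0.895400

1 1/2 4753/5000
2 1 4653/5000
3 3/2 9251/10000
4 2 4477/5000
DF(1.5y) = 9251/10000 ≈ 0.925100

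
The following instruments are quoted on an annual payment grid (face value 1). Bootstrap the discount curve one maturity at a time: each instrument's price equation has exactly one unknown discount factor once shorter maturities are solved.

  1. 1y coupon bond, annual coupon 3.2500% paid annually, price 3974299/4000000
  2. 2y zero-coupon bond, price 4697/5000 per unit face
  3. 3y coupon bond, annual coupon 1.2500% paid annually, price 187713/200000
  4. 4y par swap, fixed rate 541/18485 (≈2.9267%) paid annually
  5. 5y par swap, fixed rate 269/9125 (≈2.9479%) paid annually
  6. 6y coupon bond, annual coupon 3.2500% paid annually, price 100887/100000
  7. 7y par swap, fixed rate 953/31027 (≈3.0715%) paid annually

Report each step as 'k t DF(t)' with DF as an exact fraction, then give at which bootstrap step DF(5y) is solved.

step 1 [1y] bond c/1=13/400: DF=(3974299/4000000 − 13/400·(0))/(1+13/400) = 9623/10000 ≈ 0.962300
step 2 [2y] zero: DF = P = 4697/5000 ≈ 0.939400
step 3 [3y] bond c/1=1/80: DF=(187713/200000 − 1/80·(0.962300+0.939400))/(1+1/80) = 1807/2000 ≈ 0.903500
step 4 [4y] swap r/1=541/18485: DF=(1 − 541/18485·(0.962300+0.939400+0.903500))/(1+541/18485) = 4459/5000 ≈ 0.891800
step 5 [5y] swap r/1=269/9125: DF=(1 − 269/9125·(0.962300+0.939400+0.903500+0.891800))/(1+269/9125) = 1731/2000 ≈ 0.865500
step 6 [6y] bond c/1=13/400: DF=(100887/100000 − 13/400·(0.962300+0.939400+0.903500+0.891800+0.865500))/(1+13/400) = 1667/2000 ≈ 0.833500
step 7 [7y] swap r/1=953/31027: DF=(1 − 953/31027·(0.962300+0.939400+0.903500+0.891800+0.865500+0.833500))/(1+953/31027) = 4047/5000 ≈ 0.809400

1 1 9623/10000
2 2 4697/5000
3 3 1807/2000
4 4 4459/5000
5 5 1731/2000
6 6 1667/2000
7 7 4047/5000
DF(5y) is solved at step 5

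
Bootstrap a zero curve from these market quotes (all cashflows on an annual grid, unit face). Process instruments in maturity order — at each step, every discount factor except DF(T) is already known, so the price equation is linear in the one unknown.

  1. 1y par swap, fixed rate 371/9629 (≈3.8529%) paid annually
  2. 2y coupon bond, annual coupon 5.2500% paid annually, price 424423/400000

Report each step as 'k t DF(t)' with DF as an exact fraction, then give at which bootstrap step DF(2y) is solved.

1 1 9629/10000
2 2 9601/10000
DF(2y) is solved at step 2

step 1 [1y] swap r/1=371/9629: DF=(1 − 371/9629·(0))/(1+371/9629) = 9629/10000 ≈ 0.962900
step 2 [2y] bond c/1=21/400: DF=(424423/400000 − 21/400·(0.962900))/(1+21/400) = 9601/10000 ≈ 0.960100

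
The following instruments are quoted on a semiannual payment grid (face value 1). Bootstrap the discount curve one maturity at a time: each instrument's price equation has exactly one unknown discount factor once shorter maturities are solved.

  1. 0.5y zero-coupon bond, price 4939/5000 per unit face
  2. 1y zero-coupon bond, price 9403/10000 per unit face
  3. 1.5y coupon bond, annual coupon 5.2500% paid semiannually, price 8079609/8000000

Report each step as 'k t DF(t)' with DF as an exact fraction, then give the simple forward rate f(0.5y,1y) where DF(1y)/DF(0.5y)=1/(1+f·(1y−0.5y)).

1 1/2 4939/5000
2 1 9403/10000
3 3/2 2337/2500
f(0.5y,1y) = ((4939/5000)/(9403/10000) − 1)/(1/2) = 950/9403 ≈ 10.1032%

step 1 [0.5y] zero: DF = P = 4939/5000 ≈ 0.987800
step 2 [1y] zero: DF = P = 9403/10000 ≈ 0.940300
step 3 [1.5y] bond c/2=21/800: DF=(8079609/8000000 − 21/800·(0.987800+0.940300))/(1+21/800) = 2337/2500 ≈ 0.934800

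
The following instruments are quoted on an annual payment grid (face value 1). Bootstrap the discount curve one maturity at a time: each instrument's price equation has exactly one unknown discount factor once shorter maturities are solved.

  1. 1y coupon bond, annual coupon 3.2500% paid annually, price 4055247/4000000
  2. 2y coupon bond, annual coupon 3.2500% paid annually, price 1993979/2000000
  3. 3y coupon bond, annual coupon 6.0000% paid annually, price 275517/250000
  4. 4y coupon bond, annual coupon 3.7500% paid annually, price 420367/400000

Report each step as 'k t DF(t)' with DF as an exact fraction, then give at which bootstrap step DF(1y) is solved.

1 1 9819/10000
2 2 9347/10000
3 3 582/625
4 4 91/100
DF(1y) is solved at step 1

step 1 [1y] bond c/1=13/400: DF=(4055247/4000000 − 13/400·(0))/(1+13/400) = 9819/10000 ≈ 0.981900
step 2 [2y] bond c/1=13/400: DF=(1993979/2000000 − 13/400·(0.981900))/(1+13/400) = 9347/10000 ≈ 0.934700
step 3 [3y] bond c/1=3/50: DF=(275517/250000 − 3/50·(0.981900+0.934700))/(1+3/50) = 582/625 ≈ 0.931200
step 4 [4y] bond c/1=3/80: DF=(420367/400000 − 3/80·(0.981900+0.934700+0.931200))/(1+3/80) = 91/100 ≈ 0.910000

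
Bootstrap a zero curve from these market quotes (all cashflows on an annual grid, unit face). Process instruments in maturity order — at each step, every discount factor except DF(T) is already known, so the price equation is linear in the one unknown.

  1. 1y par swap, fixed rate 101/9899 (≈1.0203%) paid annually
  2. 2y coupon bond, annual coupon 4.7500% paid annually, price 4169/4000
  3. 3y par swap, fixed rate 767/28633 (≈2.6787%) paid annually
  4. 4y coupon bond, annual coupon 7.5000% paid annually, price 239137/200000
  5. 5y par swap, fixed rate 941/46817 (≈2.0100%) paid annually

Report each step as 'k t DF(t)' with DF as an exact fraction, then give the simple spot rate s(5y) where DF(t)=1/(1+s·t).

step 1 [1y] swap r/1=101/9899: DF=(1 − 101/9899·(0))/(1+101/9899) = 9899/10000 ≈ 0.989900
step 2 [2y] bond c/1=19/400: DF=(4169/4000 − 19/400·(0.989900))/(1+19/400) = 9501/10000 ≈ 0.950100
step 3 [3y] swap r/1=767/28633: DF=(1 − 767/28633·(0.989900+0.950100))/(1+767/28633) = 9233/10000 ≈ 0.923300
step 4 [4y] bond c/1=3/40: DF=(239137/200000 − 3/40·(0.989900+0.950100+0.923300))/(1+3/40) = 73/80 ≈ 0.912500
step 5 [5y] swap r/1=941/46817: DF=(1 − 941/46817·(0.989900+0.950100+0.923300+0.912500))/(1+941/46817) = 9059/10000 ≈ 0.905900

1 1 9899/10000
2 2 9501/10000
3 3 9233/10000
4 4 73/80
5 5 9059/10000
s(5y) = (1/(9059/10000) − 1)/(5) = 941/45295 ≈ 2.0775%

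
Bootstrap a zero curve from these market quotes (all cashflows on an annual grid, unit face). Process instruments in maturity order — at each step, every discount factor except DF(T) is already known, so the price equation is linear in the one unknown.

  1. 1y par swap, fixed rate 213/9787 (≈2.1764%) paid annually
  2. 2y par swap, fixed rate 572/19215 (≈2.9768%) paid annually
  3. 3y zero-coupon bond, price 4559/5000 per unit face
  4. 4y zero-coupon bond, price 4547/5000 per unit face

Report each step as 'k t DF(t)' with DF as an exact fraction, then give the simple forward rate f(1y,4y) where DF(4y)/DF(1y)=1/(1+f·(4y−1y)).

step 1 [1y] swap r/1=213/9787: DF=(1 − 213/9787·(0))/(1+213/9787) = 9787/10000 ≈ 0.978700
step 2 [2y] swap r/1=572/19215: DF=(1 − 572/19215·(0.978700))/(1+572/19215) = 2357/2500 ≈ 0.942800
step 3 [3y] zero: DF = P = 4559/5000 ≈ 0.911800
step 4 [4y] zero: DF = P = 4547/5000 ≈ 0.909400

1 1 9787/10000
2 2 2357/2500
3 3 4559/5000
4 4 4547/5000
f(1y,4y) = ((9787/10000)/(4547/5000) − 1)/(3) = 231/9094 ≈ 2.5401%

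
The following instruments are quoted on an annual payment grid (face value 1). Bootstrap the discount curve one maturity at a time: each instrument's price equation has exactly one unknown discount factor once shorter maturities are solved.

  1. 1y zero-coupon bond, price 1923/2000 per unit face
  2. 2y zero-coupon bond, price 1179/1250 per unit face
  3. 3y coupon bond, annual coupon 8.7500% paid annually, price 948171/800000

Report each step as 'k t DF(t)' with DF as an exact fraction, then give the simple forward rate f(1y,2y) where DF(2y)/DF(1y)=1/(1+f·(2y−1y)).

1 1 1923/2000
2 2 1179/1250
3 3 4683/5000
f(1y,2y) = ((1923/2000)/(1179/1250) − 1)/(1) = 61/3144 ≈ 1.9402%

step 1 [1y] zero: DF = P = 1923/2000 ≈ 0.961500
step 2 [2y] zero: DF = P = 1179/1250 ≈ 0.943200
step 3 [3y] bond c/1=7/80: DF=(948171/800000 − 7/80·(0.961500+0.943200))/(1+7/80) = 4683/5000 ≈ 0.936600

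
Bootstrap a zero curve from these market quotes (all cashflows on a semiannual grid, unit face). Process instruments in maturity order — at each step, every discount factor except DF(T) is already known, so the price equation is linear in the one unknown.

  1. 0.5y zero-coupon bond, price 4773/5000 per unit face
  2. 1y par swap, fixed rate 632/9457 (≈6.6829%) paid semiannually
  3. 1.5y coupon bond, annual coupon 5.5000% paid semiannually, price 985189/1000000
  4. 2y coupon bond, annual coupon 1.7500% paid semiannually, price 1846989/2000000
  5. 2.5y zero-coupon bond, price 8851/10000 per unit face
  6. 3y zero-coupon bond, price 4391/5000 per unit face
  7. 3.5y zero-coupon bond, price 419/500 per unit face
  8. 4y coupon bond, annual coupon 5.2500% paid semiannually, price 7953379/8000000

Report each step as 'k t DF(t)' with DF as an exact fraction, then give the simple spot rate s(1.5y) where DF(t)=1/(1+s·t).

step 1 [0.5y] zero: DF = P = 4773/5000 ≈ 0.954600
step 2 [1y] swap r/2=316/9457: DF=(1 − 316/9457·(0.954600))/(1+316/9457) = 1171/1250 ≈ 0.936800
step 3 [1.5y] bond c/2=11/400: DF=(985189/1000000 − 11/400·(0.954600+0.936800))/(1+11/400) = 4541/5000 ≈ 0.908200
step 4 [2y] bond c/2=7/800: DF=(1846989/2000000 − 7/800·(0.954600+0.936800+0.908200))/(1+7/800) = 557/625 ≈ 0.891200
step 5 [2.5y] zero: DF = P = 8851/10000 ≈ 0.885100
step 6 [3y] zero: DF = P = 4391/5000 ≈ 0.878200
step 7 [3.5y] zero: DF = P = 419/500 ≈ 0.838000
step 8 [4y] bond c/2=21/800: DF=(7953379/8000000 − 21/800·(0.954600+0.936800+0.908200+0.891200+0.885100+0.878200+0.838000))/(1+21/800) = 4039/5000 ≈ 0.807800

1 1/2 4773/5000
2 1 1171/1250
3 3/2 4541/5000
4 2 557/625
5 5/2 8851/10000
6 3 4391/5000
7 7/2 419/500
8 4 4039/5000
s(1.5y) = (1/(4541/5000) − 1)/(3/2) = 306/4541 ≈ 6.7386%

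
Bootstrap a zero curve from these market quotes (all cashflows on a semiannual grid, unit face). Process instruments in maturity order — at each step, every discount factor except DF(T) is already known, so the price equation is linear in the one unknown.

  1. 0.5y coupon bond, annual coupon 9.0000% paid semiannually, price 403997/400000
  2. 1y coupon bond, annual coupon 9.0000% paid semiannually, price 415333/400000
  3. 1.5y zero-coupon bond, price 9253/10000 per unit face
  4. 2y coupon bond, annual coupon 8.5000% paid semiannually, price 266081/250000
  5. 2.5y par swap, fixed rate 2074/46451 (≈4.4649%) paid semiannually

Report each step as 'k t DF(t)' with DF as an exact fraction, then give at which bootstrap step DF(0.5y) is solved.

1 1/2 1933/2000
2 1 119/125
3 3/2 9253/10000
4 2 181/200
5 5/2 8963/10000
DF(0.5y) is solved at step 1

step 1 [0.5y] bond c/2=9/200: DF=(403997/400000 − 9/200·(0))/(1+9/200) = 1933/2000 ≈ 0.966500
step 2 [1y] bond c/2=9/200: DF=(415333/400000 − 9/200·(0.966500))/(1+9/200) = 119/125 ≈ 0.952000
step 3 [1.5y] zero: DF = P = 9253/10000 ≈ 0.925300
step 4 [2y] bond c/2=17/400: DF=(266081/250000 − 17/400·(0.966500+0.952000+0.925300))/(1+17/400) = 181/200 ≈ 0.905000
step 5 [2.5y] swap r/2=1037/46451: DF=(1 − 1037/46451·(0.966500+0.952000+0.925300+0.905000))/(1+1037/46451) = 8963/10000 ≈ 0.896300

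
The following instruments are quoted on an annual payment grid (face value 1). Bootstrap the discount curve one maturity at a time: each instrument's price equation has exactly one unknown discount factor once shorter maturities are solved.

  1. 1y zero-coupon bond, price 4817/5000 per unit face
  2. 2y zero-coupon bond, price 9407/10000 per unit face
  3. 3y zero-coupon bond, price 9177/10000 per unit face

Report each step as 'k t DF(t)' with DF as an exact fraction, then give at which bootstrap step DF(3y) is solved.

step 1 [1y] zero: DF = P = 4817/5000 ≈ 0.963400
step 2 [2y] zero: DF = P = 9407/10000 ≈ 0.940700
step 3 [3y] zero: DF = P = 9177/10000 ≈ 0.917700

1 1 4817/5000
2 2 9407/10000
3 3 9177/10000
DF(3y) is solved at step 3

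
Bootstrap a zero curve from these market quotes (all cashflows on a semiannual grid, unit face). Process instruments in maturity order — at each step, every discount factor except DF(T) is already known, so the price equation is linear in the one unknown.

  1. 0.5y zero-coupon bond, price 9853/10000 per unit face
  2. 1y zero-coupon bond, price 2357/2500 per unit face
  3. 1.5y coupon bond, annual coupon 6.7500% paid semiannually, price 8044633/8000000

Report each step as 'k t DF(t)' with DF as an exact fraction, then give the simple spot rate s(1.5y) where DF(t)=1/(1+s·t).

step 1 [0.5y] zero: DF = P = 9853/10000 ≈ 0.985300
step 2 [1y] zero: DF = P = 2357/2500 ≈ 0.942800
step 3 [1.5y] bond c/2=27/800: DF=(8044633/8000000 − 27/800·(0.985300+0.942800))/(1+27/800) = 4549/5000 ≈ 0.909800

1 1/2 9853/10000
2 1 2357/2500
3 3/2 4549/5000
s(1.5y) = (1/(4549/5000) − 1)/(3/2) = 902/13647 ≈ 6.6095%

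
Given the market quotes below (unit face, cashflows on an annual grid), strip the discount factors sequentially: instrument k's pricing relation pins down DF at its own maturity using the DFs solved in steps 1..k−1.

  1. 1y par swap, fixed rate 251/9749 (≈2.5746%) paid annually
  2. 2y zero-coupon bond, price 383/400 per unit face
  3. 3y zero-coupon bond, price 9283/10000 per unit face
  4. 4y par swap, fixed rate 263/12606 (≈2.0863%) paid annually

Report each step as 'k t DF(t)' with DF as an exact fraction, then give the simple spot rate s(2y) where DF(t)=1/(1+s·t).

step 1 [1y] swap r/1=251/9749: DF=(1 − 251/9749·(0))/(1+251/9749) = 9749/10000 ≈ 0.974900
step 2 [2y] zero: DF = P = 383/400 ≈ 0.957500
step 3 [3y] zero: DF = P = 9283/10000 ≈ 0.928300
step 4 [4y] swap r/1=263/12606: DF=(1 − 263/12606·(0.974900+0.957500+0.928300))/(1+263/12606) = 9211/10000 ≈ 0.921100

1 1 9749/10000
2 2 383/400
3 3 9283/10000
4 4 9211/10000
s(2y) = (1/(383/400) − 1)/(2) = 17/766 ≈ 2.2193%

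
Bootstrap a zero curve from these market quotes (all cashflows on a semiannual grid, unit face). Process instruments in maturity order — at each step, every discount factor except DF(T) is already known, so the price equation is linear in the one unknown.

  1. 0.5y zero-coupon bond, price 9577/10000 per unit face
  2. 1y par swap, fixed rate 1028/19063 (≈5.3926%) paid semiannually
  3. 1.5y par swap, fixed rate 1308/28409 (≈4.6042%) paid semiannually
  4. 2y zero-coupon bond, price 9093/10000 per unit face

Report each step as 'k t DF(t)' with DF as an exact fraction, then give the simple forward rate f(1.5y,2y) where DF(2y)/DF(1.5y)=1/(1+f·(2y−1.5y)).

1 1/2 9577/10000
2 1 4743/5000
3 3/2 4673/5000
4 2 9093/10000
f(1.5y,2y) = ((4673/5000)/(9093/10000) − 1)/(1/2) = 506/9093 ≈ 5.5647%

step 1 [0.5y] zero: DF = P = 9577/10000 ≈ 0.957700
step 2 [1y] swap r/2=514/19063: DF=(1 − 514/19063·(0.957700))/(1+514/19063) = 4743/5000 ≈ 0.948600
step 3 [1.5y] swap r/2=654/28409: DF=(1 − 654/28409·(0.957700+0.948600))/(1+654/28409) = 4673/5000 ≈ 0.934600
step 4 [2y] zero: DF = P = 9093/10000 ≈ 0.909300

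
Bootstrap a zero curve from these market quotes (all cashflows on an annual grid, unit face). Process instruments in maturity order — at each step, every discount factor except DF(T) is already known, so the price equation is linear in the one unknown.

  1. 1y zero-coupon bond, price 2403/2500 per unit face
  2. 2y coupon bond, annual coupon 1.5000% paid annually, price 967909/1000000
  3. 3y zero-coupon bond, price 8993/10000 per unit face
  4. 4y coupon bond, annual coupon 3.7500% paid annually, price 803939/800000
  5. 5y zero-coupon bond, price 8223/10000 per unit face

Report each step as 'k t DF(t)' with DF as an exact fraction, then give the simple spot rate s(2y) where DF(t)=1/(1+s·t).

1 1 2403/2500
2 2 4697/5000
3 3 8993/10000
4 4 4337/5000
5 5 8223/10000
s(2y) = (1/(4697/5000) − 1)/(2) = 303/9394 ≈ 3.2255%

step 1 [1y] zero: DF = P = 2403/2500 ≈ 0.961200
step 2 [2y] bond c/1=3/200: DF=(967909/1000000 − 3/200·(0.961200))/(1+3/200) = 4697/5000 ≈ 0.939400
step 3 [3y] zero: DF = P = 8993/10000 ≈ 0.899300
step 4 [4y] bond c/1=3/80: DF=(803939/800000 − 3/80·(0.961200+0.939400+0.899300))/(1+3/80) = 4337/5000 ≈ 0.867400
step 5 [5y] zero: DF = P = 8223/10000 ≈ 0.822300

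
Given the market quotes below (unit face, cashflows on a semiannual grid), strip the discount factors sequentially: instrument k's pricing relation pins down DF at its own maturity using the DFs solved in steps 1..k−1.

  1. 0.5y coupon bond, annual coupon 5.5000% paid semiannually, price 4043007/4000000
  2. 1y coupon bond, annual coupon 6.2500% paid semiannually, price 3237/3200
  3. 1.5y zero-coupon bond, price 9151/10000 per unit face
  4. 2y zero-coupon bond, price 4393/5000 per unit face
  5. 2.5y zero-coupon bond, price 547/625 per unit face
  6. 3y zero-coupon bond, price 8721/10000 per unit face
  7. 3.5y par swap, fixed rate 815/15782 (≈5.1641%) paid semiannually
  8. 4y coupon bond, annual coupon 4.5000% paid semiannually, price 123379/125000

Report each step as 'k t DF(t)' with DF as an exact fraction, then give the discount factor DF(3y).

step 1 [0.5y] bond c/2=11/400: DF=(4043007/4000000 − 11/400·(0))/(1+11/400) = 9837/10000 ≈ 0.983700
step 2 [1y] bond c/2=1/32: DF=(3237/3200 − 1/32·(0.983700))/(1+1/32) = 9511/10000 ≈ 0.951100
step 3 [1.5y] zero: DF = P = 9151/10000 ≈ 0.915100
step 4 [2y] zero: DF = P = 4393/5000 ≈ 0.878600
step 5 [2.5y] zero: DF = P = 547/625 ≈ 0.875200
step 6 [3y] zero: DF = P = 8721/10000 ≈ 0.872100
step 7 [3.5y] swap r/2=815/31564: DF=(1 − 815/31564·(0.983700+0.951100+0.915100+0.878600+0.875200+0.872100))/(1+815/31564) = 837/1000 ≈ 0.837000
step 8 [4y] bond c/2=9/400: DF=(123379/125000 − 9/400·(0.983700+0.951100+0.915100+0.878600+0.875200+0.872100+0.837000))/(1+9/400) = 1033/1250 ≈ 0.826400

1 1/2 9837/10000
2 1 9511/10000
3 3/2 9151/10000
4 2 4393/5000
5 5/2 547/625
6 3 8721/10000
7 7/2 837/1000
8 4 1033/1250
DF(3y) = 8721/10000 ≈ 0.872100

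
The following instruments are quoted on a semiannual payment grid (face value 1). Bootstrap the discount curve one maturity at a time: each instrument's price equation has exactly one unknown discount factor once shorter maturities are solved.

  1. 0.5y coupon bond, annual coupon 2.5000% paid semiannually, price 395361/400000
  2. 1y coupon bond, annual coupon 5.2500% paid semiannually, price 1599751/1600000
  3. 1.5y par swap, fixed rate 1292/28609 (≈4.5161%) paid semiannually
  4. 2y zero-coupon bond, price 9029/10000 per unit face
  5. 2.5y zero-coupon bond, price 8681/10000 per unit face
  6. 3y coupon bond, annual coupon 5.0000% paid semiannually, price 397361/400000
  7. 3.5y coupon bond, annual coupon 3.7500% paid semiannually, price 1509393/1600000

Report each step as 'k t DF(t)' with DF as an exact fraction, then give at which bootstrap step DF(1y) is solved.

step 1 [0.5y] bond c/2=1/80: DF=(395361/400000 − 1/80·(0))/(1+1/80) = 4881/5000 ≈ 0.976200
step 2 [1y] bond c/2=21/800: DF=(1599751/1600000 − 21/800·(0.976200))/(1+21/800) = 9493/10000 ≈ 0.949300
step 3 [1.5y] swap r/2=646/28609: DF=(1 − 646/28609·(0.976200+0.949300))/(1+646/28609) = 4677/5000 ≈ 0.935400
step 4 [2y] zero: DF = P = 9029/10000 ≈ 0.902900
step 5 [2.5y] zero: DF = P = 8681/10000 ≈ 0.868100
step 6 [3y] bond c/2=1/40: DF=(397361/400000 − 1/40·(0.976200+0.949300+0.935400+0.902900+0.868100))/(1+1/40) = 4281/5000 ≈ 0.856200
step 7 [3.5y] bond c/2=3/160: DF=(1509393/1600000 − 3/160·(0.976200+0.949300+0.935400+0.902900+0.868100+0.856200))/(1+3/160) = 33/40 ≈ 0.825000

1 1/2 4881/5000
2 1 9493/10000
3 3/2 4677/5000
4 2 9029/10000
5 5/2 8681/10000
6 3 4281/5000
7 7/2 33/40
DF(1y) is solved at step 2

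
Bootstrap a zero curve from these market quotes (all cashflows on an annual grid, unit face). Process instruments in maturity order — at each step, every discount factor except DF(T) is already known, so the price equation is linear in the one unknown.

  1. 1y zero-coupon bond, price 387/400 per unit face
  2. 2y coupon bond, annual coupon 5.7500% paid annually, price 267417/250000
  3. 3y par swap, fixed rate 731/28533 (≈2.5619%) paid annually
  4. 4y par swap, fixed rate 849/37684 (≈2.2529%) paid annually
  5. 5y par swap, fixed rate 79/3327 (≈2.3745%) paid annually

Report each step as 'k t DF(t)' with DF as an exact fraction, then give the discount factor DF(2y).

step 1 [1y] zero: DF = P = 387/400 ≈ 0.967500
step 2 [2y] bond c/1=23/400: DF=(267417/250000 − 23/400·(0.967500))/(1+23/400) = 9589/10000 ≈ 0.958900
step 3 [3y] swap r/1=731/28533: DF=(1 − 731/28533·(0.967500+0.958900))/(1+731/28533) = 9269/10000 ≈ 0.926900
step 4 [4y] swap r/1=849/37684: DF=(1 − 849/37684·(0.967500+0.958900+0.926900))/(1+849/37684) = 9151/10000 ≈ 0.915100
step 5 [5y] swap r/1=79/3327: DF=(1 − 79/3327·(0.967500+0.958900+0.926900+0.915100))/(1+79/3327) = 4447/5000 ≈ 0.889400

1 1 387/400
2 2 9589/10000
3 3 9269/10000
4 4 9151/10000
5 5 4447/5000
DF(2y) = 9589/10000 ≈ 0.958900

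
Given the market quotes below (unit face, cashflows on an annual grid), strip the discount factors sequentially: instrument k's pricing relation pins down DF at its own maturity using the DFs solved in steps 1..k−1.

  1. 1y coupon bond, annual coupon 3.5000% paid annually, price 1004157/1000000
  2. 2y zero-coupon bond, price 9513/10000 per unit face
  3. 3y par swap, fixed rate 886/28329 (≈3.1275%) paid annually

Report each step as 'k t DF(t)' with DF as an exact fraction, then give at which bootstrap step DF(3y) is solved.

step 1 [1y] bond c/1=7/200: DF=(1004157/1000000 − 7/200·(0))/(1+7/200) = 4851/5000 ≈ 0.970200
step 2 [2y] zero: DF = P = 9513/10000 ≈ 0.951300
step 3 [3y] swap r/1=886/28329: DF=(1 − 886/28329·(0.970200+0.951300))/(1+886/28329) = 4557/5000 ≈ 0.911400

1 1 4851/5000
2 2 9513/10000
3 3 4557/5000
DF(3y) is solved at step 3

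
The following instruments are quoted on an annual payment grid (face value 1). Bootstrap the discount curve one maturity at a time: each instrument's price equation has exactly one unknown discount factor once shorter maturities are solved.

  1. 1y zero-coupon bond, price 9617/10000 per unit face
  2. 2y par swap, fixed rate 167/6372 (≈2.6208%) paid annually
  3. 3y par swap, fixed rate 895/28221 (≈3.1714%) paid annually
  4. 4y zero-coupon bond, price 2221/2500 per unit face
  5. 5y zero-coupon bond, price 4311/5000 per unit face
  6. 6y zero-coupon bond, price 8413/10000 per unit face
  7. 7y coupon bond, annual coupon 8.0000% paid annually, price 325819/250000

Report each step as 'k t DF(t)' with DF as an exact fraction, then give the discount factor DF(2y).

step 1 [1y] zero: DF = P = 9617/10000 ≈ 0.961700
step 2 [2y] swap r/1=167/6372: DF=(1 − 167/6372·(0.961700))/(1+167/6372) = 9499/10000 ≈ 0.949900
step 3 [3y] swap r/1=895/28221: DF=(1 − 895/28221·(0.961700+0.949900))/(1+895/28221) = 1821/2000 ≈ 0.910500
step 4 [4y] zero: DF = P = 2221/2500 ≈ 0.888400
step 5 [5y] zero: DF = P = 4311/5000 ≈ 0.862200
step 6 [6y] zero: DF = P = 8413/10000 ≈ 0.841300
step 7 [7y] bond c/1=2/25: DF=(325819/250000 − 2/25·(0.961700+0.949900+0.910500+0.888400+0.862200+0.841300))/(1+2/25) = 8057/10000 ≈ 0.805700

1 1 9617/10000
2 2 9499/10000
3 3 1821/2000
4 4 2221/2500
5 5 4311/5000
6 6 8413/10000
7 7 8057/10000
DF(2y) = 9499/10000 ≈ 0.949900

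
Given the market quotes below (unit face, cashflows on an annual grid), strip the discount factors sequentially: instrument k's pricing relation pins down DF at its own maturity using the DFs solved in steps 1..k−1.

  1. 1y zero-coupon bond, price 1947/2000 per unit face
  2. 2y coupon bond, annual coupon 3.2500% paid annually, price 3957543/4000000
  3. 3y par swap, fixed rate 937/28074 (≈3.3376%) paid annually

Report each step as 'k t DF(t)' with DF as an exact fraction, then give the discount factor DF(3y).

1 1 1947/2000
2 2 2319/2500
3 3 9063/10000
DF(3y) = 9063/10000 ≈ 0.906300

step 1 [1y] zero: DF = P = 1947/2000 ≈ 0.973500
step 2 [2y] bond c/1=13/400: DF=(3957543/4000000 − 13/400·(0.973500))/(1+13/400) = 2319/2500 ≈ 0.927600
step 3 [3y] swap r/1=937/28074: DF=(1 − 937/28074·(0.973500+0.927600))/(1+937/28074) = 9063/10000 ≈ 0.906300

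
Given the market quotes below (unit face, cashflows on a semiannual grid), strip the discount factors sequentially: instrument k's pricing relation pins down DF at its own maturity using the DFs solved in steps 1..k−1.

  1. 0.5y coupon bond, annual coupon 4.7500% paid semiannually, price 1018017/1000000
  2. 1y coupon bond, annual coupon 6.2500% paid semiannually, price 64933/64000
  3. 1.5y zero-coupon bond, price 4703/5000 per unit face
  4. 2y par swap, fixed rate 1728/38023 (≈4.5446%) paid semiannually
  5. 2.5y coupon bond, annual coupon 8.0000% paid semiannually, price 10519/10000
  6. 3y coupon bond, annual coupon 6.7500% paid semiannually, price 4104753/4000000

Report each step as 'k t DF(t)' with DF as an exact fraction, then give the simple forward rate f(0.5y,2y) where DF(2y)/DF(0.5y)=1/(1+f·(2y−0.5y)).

step 1 [0.5y] bond c/2=19/800: DF=(1018017/1000000 − 19/800·(0))/(1+19/800) = 1243/1250 ≈ 0.994400
step 2 [1y] bond c/2=1/32: DF=(64933/64000 − 1/32·(0.994400))/(1+1/32) = 9537/10000 ≈ 0.953700
step 3 [1.5y] zero: DF = P = 4703/5000 ≈ 0.940600
step 4 [2y] swap r/2=864/38023: DF=(1 − 864/38023·(0.994400+0.953700+0.940600))/(1+864/38023) = 571/625 ≈ 0.913600
step 5 [2.5y] bond c/2=1/25: DF=(10519/10000 − 1/25·(0.994400+0.953700+0.940600+0.913600))/(1+1/25) = 2163/2500 ≈ 0.865200
step 6 [3y] bond c/2=27/800: DF=(4104753/4000000 − 27/800·(0.994400+0.953700+0.940600+0.913600+0.865200))/(1+27/800) = 8403/10000 ≈ 0.840300

1 1/2 1243/1250
2 1 9537/10000
3 3/2 4703/5000
4 2 571/625
5 5/2 2163/2500
6 3 8403/10000
f(0.5y,2y) = ((1243/1250)/(571/625) − 1)/(3/2) = 101/1713 ≈ 5.8961%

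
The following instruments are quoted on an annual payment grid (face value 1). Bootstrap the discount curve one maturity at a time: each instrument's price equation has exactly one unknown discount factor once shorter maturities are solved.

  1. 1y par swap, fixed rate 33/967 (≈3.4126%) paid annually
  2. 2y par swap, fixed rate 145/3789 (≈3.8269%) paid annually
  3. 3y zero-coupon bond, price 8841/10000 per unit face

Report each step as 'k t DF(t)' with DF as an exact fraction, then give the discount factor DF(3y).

1 1 967/1000
2 2 371/400
3 3 8841/10000
DF(3y) = 8841/10000 ≈ 0.884100

step 1 [1y] swap r/1=33/967: DF=(1 − 33/967·(0))/(1+33/967) = 967/1000 ≈ 0.967000
step 2 [2y] swap r/1=145/3789: DF=(1 − 145/3789·(0.967000))/(1+145/3789) = 371/400 ≈ 0.927500
step 3 [3y] zero: DF = P = 8841/10000 ≈ 0.884100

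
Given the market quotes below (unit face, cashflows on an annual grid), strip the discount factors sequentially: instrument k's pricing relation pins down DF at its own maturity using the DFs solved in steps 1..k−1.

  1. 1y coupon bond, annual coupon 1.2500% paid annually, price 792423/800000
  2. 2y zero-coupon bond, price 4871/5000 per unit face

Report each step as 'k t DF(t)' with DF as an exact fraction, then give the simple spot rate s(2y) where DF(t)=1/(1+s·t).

step 1 [1y] bond c/1=1/80: DF=(792423/800000 − 1/80·(0))/(1+1/80) = 9783/10000 ≈ 0.978300
step 2 [2y] zero: DF = P = 4871/5000 ≈ 0.974200

1 1 9783/10000
2 2 4871/5000
s(2y) = (1/(4871/5000) − 1)/(2) = 129/9742 ≈ 1.3242%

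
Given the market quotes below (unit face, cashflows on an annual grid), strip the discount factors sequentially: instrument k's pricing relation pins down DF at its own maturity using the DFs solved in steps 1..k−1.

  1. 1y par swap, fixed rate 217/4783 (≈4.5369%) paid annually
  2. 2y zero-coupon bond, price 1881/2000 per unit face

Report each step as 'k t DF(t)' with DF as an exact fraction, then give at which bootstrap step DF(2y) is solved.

step 1 [1y] swap r/1=217/4783: DF=(1 − 217/4783·(0))/(1+217/4783) = 4783/5000 ≈ 0.956600
step 2 [2y] zero: DF = P = 1881/2000 ≈ 0.940500

1 1 4783/5000
2 2 1881/2000
DF(2y) is solved at step 2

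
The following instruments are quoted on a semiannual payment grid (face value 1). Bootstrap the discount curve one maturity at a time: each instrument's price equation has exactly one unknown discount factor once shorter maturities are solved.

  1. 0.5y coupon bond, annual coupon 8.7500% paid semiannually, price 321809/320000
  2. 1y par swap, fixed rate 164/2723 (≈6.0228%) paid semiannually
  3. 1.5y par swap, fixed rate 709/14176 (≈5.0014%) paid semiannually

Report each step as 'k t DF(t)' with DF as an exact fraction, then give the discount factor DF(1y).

step 1 [0.5y] bond c/2=7/160: DF=(321809/320000 − 7/160·(0))/(1+7/160) = 1927/2000 ≈ 0.963500
step 2 [1y] swap r/2=82/2723: DF=(1 − 82/2723·(0.963500))/(1+82/2723) = 4713/5000 ≈ 0.942600
step 3 [1.5y] swap r/2=709/28352: DF=(1 − 709/28352·(0.963500+0.942600))/(1+709/28352) = 9291/10000 ≈ 0.929100

1 1/2 1927/2000
2 1 4713/5000
3 3/2 9291/10000
DF(1y) = 4713/5000 ≈ 0.942600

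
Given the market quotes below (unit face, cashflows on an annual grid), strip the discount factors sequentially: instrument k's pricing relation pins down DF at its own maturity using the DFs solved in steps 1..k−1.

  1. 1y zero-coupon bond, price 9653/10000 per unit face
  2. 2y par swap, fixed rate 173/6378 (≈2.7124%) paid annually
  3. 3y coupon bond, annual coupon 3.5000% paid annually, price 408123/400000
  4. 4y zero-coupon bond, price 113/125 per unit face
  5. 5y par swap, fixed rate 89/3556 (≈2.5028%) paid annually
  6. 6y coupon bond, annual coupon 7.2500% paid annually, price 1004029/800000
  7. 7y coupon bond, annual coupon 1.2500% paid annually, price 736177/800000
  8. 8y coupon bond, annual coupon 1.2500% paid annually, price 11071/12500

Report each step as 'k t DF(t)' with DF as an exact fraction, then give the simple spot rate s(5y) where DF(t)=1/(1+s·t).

step 1 [1y] zero: DF = P = 9653/10000 ≈ 0.965300
step 2 [2y] swap r/1=173/6378: DF=(1 − 173/6378·(0.965300))/(1+173/6378) = 9481/10000 ≈ 0.948100
step 3 [3y] bond c/1=7/200: DF=(408123/400000 − 7/200·(0.965300+0.948100))/(1+7/200) = 9211/10000 ≈ 0.921100
step 4 [4y] zero: DF = P = 113/125 ≈ 0.904000
step 5 [5y] swap r/1=89/3556: DF=(1 − 89/3556·(0.965300+0.948100+0.921100+0.904000))/(1+89/3556) = 8843/10000 ≈ 0.884300
step 6 [6y] bond c/1=29/400: DF=(1004029/800000 − 29/400·(0.965300+0.948100+0.921100+0.904000+0.884300))/(1+29/400) = 8577/10000 ≈ 0.857700
step 7 [7y] bond c/1=1/80: DF=(736177/800000 − 1/80·(0.965300+0.948100+0.921100+0.904000+0.884300+0.857700))/(1+1/80) = 2103/2500 ≈ 0.841200
step 8 [8y] bond c/1=1/80: DF=(11071/12500 − 1/80·(0.965300+0.948100+0.921100+0.904000+0.884300+0.857700+0.841200))/(1+1/80) = 7967/10000 ≈ 0.796700

1 1 9653/10000
2 2 9481/10000
3 3 9211/10000
4 4 113/125
5 5 8843/10000
6 6 8577/10000
7 7 2103/2500
8 8 7967/10000
s(5y) = (1/(8843/10000) − 1)/(5) = 1157/44215 ≈ 2.6168%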